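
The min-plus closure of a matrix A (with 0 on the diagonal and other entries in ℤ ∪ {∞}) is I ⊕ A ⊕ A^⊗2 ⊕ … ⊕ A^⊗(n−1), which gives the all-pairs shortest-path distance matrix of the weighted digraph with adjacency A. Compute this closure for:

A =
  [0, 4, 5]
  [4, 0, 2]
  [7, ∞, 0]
Closure =
  [0, 4, 5]
  [4, 0, 2]
  [7, 11, 0]

This is the Floyd-Warshall all-pairs shortest-path computation. For each intermediate vertex k = 0, 1, …, 2, update dist[i][j] ← min(dist[i][j], dist[i][k] + dist[k][j]). The final matrix gives, for each (i, j), the minimum total weight of any directed path from i to j (possibly empty when i = j).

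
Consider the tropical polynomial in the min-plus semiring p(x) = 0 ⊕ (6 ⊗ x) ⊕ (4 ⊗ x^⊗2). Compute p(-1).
p(-1) = 0

A tropical monomial a ⊗ x^⊗i evaluates to a + i · x. Evaluating each term at x = -1:
  Term 0 contributes 0 + 0 · -1 = 0
  Term 1 contributes 6 + 1 · -1 = 5
  Term 2 contributes 4 + 2 · -1 = 2
p(-1) = ⊕ of these = min[0, 5, 2] = 0.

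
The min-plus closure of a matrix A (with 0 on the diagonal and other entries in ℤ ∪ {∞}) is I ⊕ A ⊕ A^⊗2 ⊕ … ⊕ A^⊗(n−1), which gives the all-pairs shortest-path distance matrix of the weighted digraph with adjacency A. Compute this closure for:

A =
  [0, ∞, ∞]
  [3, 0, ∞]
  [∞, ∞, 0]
Closure =
  [0, ∞, ∞]
  [3, 0, ∞]
  [∞, ∞, 0]

This is the Floyd-Warshall all-pairs shortest-path computation. For each intermediate vertex k = 0, 1, …, 2, update dist[i][j] ← min(dist[i][j], dist[i][k] + dist[k][j]). The final matrix gives, for each (i, j), the minimum total weight of any directed path from i to j (possibly empty when i = j).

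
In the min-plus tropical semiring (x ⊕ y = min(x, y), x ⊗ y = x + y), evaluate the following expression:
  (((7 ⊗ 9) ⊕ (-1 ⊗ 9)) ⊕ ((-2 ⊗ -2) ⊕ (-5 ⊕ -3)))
(((7 ⊗ 9) ⊕ (-1 ⊗ 9)) ⊕ ((-2 ⊗ -2) ⊕ (-5 ⊕ -3))) = -5

Expand innermost to outermost. Recall ⊕ takes the minimum of its arguments and ⊗ takes their sum. Working out the expression (((7 ⊗ 9) ⊕ (-1 ⊗ 9)) ⊕ ((-2 ⊗ -2) ⊕ (-5 ⊕ -3))) gives -5.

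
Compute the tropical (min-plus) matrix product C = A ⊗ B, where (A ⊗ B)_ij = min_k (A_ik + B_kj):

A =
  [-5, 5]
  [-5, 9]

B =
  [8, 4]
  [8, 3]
A ⊗ B =
  [3, -1]
  [3, -1]

Apply the min-plus product entry-by-entry:
  C[0][0] = min over k of (A[0][0] + B[0][0] = -5 + 8 = 3, A[0][1] + B[1][0] = 5 + 8 = 13) = 3 (attained at k = 0)
  C[0][1] = min over k of (A[0][0] + B[0][1] = -5 + 4 = -1, A[0][1] + B[1][1] = 5 + 3 = 8) = -1 (attained at k = 0)
  C[1][0] = min over k of (A[1][0] + B[0][0] = -5 + 8 = 3, A[1][1] + B[1][0] = 9 + 8 = 17) = 3 (attained at k = 0)
  C[1][1] = min over k of (A[1][0] + B[0][1] = -5 + 4 = -1, A[1][1] + B[1][1] = 9 + 3 = 12) = -1 (attained at k = 0)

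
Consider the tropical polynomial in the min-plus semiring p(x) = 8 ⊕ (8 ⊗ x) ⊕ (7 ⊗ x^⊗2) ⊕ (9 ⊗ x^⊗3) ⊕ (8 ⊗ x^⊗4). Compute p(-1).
p(-1) = 4

A tropical monomial a ⊗ x^⊗i evaluates to a + i · x. Evaluating each term at x = -1:
  Term 0 contributes 8 + 0 · -1 = 8
  Term 1 contributes 8 + 1 · -1 = 7
  Term 2 contributes 7 + 2 · -1 = 5
  Term 3 contributes 9 + 3 · -1 = 6
  Term 4 contributes 8 + 4 · -1 = 4
p(-1) = ⊕ of these = min[8, 7, 5, 6, 4] = 4.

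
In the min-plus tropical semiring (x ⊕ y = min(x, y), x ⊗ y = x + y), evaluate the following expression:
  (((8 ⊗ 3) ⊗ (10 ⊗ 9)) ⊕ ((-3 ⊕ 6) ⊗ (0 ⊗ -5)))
(((8 ⊗ 3) ⊗ (10 ⊗ 9)) ⊕ ((-3 ⊕ 6) ⊗ (0 ⊗ -5))) = -8

Expand innermost to outermost. Recall ⊕ takes the minimum of its arguments and ⊗ takes their sum. Working out the expression (((8 ⊗ 3) ⊗ (10 ⊗ 9)) ⊕ ((-3 ⊕ 6) ⊗ (0 ⊗ -5))) gives -8.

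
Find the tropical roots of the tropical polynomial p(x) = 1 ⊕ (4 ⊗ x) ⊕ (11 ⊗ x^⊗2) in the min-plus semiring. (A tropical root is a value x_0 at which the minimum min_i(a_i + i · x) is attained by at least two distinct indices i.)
Roots: {-7, -3}

Each tropical root is a break point of the lower envelope of the lines y = a_i + i · x (there are 3 lines, with slopes 0, 1, ..., 2). Only the lines that attain the minimum somewhere contribute to roots; other lines are dominated. Here the surviving (envelope) indices are i = 2, i = 1, i = 0.
Intersections between consecutive envelope lines give the roots: for adjacent envelope indices i < j the intersection is x = (a_i − a_j) / (j − i). Reading off the sorted break points: {-7, -3}.
Verification: at each break x_0, at least two indices attain the minimum of min_i(a_i + i · x_0).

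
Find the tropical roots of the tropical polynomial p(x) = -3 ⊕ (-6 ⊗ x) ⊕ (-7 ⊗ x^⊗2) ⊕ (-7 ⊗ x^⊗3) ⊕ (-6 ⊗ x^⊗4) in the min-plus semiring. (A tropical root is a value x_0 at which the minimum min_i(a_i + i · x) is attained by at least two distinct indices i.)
Roots: {-1, 0, 1, 3}

Each tropical root is a break point of the lower envelope of the lines y = a_i + i · x (there are 5 lines, with slopes 0, 1, ..., 4). Only the lines that attain the minimum somewhere contribute to roots; other lines are dominated. Here the surviving (envelope) indices are i = 4, i = 3, i = 2, i = 1, i = 0.
Intersections between consecutive envelope lines give the roots: for adjacent envelope indices i < j the intersection is x = (a_i − a_j) / (j − i). Reading off the sorted break points: {-1, 0, 1, 3}.
Verification: at each break x_0, at least two indices attain the minimum of min_i(a_i + i · x_0).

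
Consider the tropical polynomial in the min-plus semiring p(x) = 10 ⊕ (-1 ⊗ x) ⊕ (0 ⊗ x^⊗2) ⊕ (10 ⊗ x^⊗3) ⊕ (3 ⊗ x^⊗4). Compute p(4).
p(4) = 3

A tropical monomial a ⊗ x^⊗i evaluates to a + i · x. Evaluating each term at x = 4:
  Term 0 contributes 10 + 0 · 4 = 10
  Term 1 contributes -1 + 1 · 4 = 3
  Term 2 contributes 0 + 2 · 4 = 8
  Term 3 contributes 10 + 3 · 4 = 22
  Term 4 contributes 3 + 4 · 4 = 19
p(4) = ⊕ of these = min[10, 3, 8, 22, 19] = 3.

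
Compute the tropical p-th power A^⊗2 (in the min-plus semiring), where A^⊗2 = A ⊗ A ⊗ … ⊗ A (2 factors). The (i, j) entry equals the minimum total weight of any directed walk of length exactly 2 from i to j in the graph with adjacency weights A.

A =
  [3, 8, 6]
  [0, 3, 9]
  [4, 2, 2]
A^⊗2 =
  [6, 8, 8]
  [3, 6, 6]
  [2, 4, 4]

Each entry (A^⊗2)_ij equals the minimum over all length-2 walks i = v_0 → v_1 → … → v_2 = j of Σ_t A[v_t][v_{t+1}]. For example, for (i, j) = (0, 2) we minimise over 3 possible intermediate vertex sequences; the minimum is 8, attained along the walk 0 → 2 → 2.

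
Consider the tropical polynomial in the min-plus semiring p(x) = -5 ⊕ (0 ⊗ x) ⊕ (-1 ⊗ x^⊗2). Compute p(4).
p(4) = -5

A tropical monomial a ⊗ x^⊗i evaluates to a + i · x. Evaluating each term at x = 4:
  Term 0 contributes -5 + 0 · 4 = -5
  Term 1 contributes 0 + 1 · 4 = 4
  Term 2 contributes -1 + 2 · 4 = 7
p(4) = ⊕ of these = min[-5, 4, 7] = -5.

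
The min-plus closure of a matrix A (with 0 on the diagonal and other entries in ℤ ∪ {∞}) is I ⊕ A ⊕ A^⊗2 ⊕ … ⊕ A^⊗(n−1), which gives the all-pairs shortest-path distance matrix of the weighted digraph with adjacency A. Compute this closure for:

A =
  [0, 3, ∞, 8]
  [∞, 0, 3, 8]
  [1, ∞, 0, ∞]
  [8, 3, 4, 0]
Closure =
  [0, 3, 6, 8]
  [4, 0, 3, 8]
  [1, 4, 0, 9]
  [5, 3, 4, 0]

This is the Floyd-Warshall all-pairs shortest-path computation. For each intermediate vertex k = 0, 1, …, 3, update dist[i][j] ← min(dist[i][j], dist[i][k] + dist[k][j]). The final matrix gives, for each (i, j), the minimum total weight of any directed path from i to j (possibly empty when i = j).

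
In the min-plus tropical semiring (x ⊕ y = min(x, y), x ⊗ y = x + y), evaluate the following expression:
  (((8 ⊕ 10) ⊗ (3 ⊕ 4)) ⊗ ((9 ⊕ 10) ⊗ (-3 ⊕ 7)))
(((8 ⊕ 10) ⊗ (3 ⊕ 4)) ⊗ ((9 ⊕ 10) ⊗ (-3 ⊕ 7))) = 17

Expand innermost to outermost. Recall ⊕ takes the minimum of its arguments and ⊗ takes their sum. Working out the expression (((8 ⊕ 10) ⊗ (3 ⊕ 4)) ⊗ ((9 ⊕ 10) ⊗ (-3 ⊕ 7))) gives 17.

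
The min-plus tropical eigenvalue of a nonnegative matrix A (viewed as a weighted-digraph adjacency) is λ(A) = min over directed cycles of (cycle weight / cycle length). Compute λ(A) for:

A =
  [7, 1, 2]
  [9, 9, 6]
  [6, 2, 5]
λ(A) = 4

Enumerate directed cycles and compute their means (weight / length). Sample:
  cycle 0 → 0: weight = 7, length = 1, mean = 7/1 ≈ 7.000
  cycle 1 → 1: weight = 9, length = 1, mean = 9/1 ≈ 9.000
  cycle 2 → 2: weight = 5, length = 1, mean = 5/1 ≈ 5.000
  cycle 0 → 1 → 0: weight = 10, length = 2, mean = 10/2 ≈ 5.000
  cycle 0 → 2 → 0: weight = 8, length = 2, mean = 8/2 ≈ 4.000
  cycle 1 → 0 → 1: weight = 10, length = 2, mean = 10/2 ≈ 5.000
Minimum mean = 4.000, attained e.g. along the cycle 0 → 2 → 0 with weight 8 and length 2. So λ(A) = 8/2 = 4.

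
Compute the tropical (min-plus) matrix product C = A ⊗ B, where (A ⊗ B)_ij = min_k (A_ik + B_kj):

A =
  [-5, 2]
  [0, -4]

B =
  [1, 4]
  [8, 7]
A ⊗ B =
  [-4, -1]
  [1, 3]

Apply the min-plus product entry-by-entry:
  C[0][0] = min over k of (A[0][0] + B[0][0] = -5 + 1 = -4, A[0][1] + B[1][0] = 2 + 8 = 10) = -4 (attained at k = 0)
  C[0][1] = min over k of (A[0][0] + B[0][1] = -5 + 4 = -1, A[0][1] + B[1][1] = 2 + 7 = 9) = -1 (attained at k = 0)
  C[1][0] = min over k of (A[1][0] + B[0][0] = 0 + 1 = 1, A[1][1] + B[1][0] = -4 + 8 = 4) = 1 (attained at k = 0)
  C[1][1] = min over k of (A[1][0] + B[0][1] = 0 + 4 = 4, A[1][1] + B[1][1] = -4 + 7 = 3) = 3 (attained at k = 1)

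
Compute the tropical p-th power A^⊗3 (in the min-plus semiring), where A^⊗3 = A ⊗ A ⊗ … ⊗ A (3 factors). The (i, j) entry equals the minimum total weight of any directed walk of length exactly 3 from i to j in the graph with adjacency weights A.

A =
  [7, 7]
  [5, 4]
A^⊗3 =
  [16, 15]
  [13, 12]

Each entry (A^⊗3)_ij equals the minimum over all length-3 walks i = v_0 → v_1 → … → v_3 = j of Σ_t A[v_t][v_{t+1}]. For example, for (i, j) = (0, 1) we minimise over 4 possible intermediate vertex sequences; the minimum is 15, attained along the walk 0 → 1 → 1 → 1.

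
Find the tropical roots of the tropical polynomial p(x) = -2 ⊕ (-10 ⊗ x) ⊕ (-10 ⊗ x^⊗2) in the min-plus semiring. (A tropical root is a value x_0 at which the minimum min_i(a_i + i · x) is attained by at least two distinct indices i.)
Roots: {0, 8}

Each tropical root is a break point of the lower envelope of the lines y = a_i + i · x (there are 3 lines, with slopes 0, 1, ..., 2). Only the lines that attain the minimum somewhere contribute to roots; other lines are dominated. Here the surviving (envelope) indices are i = 2, i = 1, i = 0.
Intersections between consecutive envelope lines give the roots: for adjacent envelope indices i < j the intersection is x = (a_i − a_j) / (j − i). Reading off the sorted break points: {0, 8}.
Verification: at each break x_0, at least two indices attain the minimum of min_i(a_i + i · x_0).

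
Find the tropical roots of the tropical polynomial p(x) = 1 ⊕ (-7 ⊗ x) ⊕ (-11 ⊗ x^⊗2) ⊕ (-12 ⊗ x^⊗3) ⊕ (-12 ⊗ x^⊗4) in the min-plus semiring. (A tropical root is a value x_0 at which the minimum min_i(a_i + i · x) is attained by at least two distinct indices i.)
Roots: {0, 1, 4, 8}

Each tropical root is a break point of the lower envelope of the lines y = a_i + i · x (there are 5 lines, with slopes 0, 1, ..., 4). Only the lines that attain the minimum somewhere contribute to roots; other lines are dominated. Here the surviving (envelope) indices are i = 4, i = 3, i = 2, i = 1, i = 0.
Intersections between consecutive envelope lines give the roots: for adjacent envelope indices i < j the intersection is x = (a_i − a_j) / (j − i). Reading off the sorted break points: {0, 1, 4, 8}.
Verification: at each break x_0, at least two indices attain the minimum of min_i(a_i + i · x_0).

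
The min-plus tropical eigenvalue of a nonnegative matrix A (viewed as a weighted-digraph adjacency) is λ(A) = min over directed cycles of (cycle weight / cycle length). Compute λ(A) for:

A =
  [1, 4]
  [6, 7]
λ(A) = 1

Enumerate directed cycles and compute their means (weight / length). Sample:
  cycle 0 → 0: weight = 1, length = 1, mean = 1/1 ≈ 1.000
  cycle 1 → 1: weight = 7, length = 1, mean = 7/1 ≈ 7.000
  cycle 0 → 1 → 0: weight = 10, length = 2, mean = 10/2 ≈ 5.000
  cycle 1 → 0 → 1: weight = 10, length = 2, mean = 10/2 ≈ 5.000
Minimum mean = 1.000, attained e.g. along the cycle 0 → 0 with weight 1 and length 1. So λ(A) = 1/1 = 1.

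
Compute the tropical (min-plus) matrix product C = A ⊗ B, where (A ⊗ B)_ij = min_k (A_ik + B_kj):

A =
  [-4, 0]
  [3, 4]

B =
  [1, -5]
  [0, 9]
A ⊗ B =
  [-3, -9]
  [4, -2]

Apply the min-plus product entry-by-entry:
  C[0][0] = min over k of (A[0][0] + B[0][0] = -4 + 1 = -3, A[0][1] + B[1][0] = 0 + 0 = 0) = -3 (attained at k = 0)
  C[0][1] = min over k of (A[0][0] + B[0][1] = -4 + -5 = -9, A[0][1] + B[1][1] = 0 + 9 = 9) = -9 (attained at k = 0)
  C[1][0] = min over k of (A[1][0] + B[0][0] = 3 + 1 = 4, A[1][1] + B[1][0] = 4 + 0 = 4) = 4 (attained at k = 0)
  C[1][1] = min over k of (A[1][0] + B[0][1] = 3 + -5 = -2, A[1][1] + B[1][1] = 4 + 9 = 13) = -2 (attained at k = 0)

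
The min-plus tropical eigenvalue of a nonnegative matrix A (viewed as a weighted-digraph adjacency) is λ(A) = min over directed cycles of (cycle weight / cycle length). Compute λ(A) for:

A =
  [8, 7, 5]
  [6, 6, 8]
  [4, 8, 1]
λ(A) = 1

Enumerate directed cycles and compute their means (weight / length). Sample:
  cycle 0 → 0: weight = 8, length = 1, mean = 8/1 ≈ 8.000
  cycle 1 → 1: weight = 6, length = 1, mean = 6/1 ≈ 6.000
  cycle 2 → 2: weight = 1, length = 1, mean = 1/1 ≈ 1.000
  cycle 0 → 1 → 0: weight = 13, length = 2, mean = 13/2 ≈ 6.500
  cycle 0 → 2 → 0: weight = 9, length = 2, mean = 9/2 ≈ 4.500
  cycle 1 → 0 → 1: weight = 13, length = 2, mean = 13/2 ≈ 6.500
Minimum mean = 1.000, attained e.g. along the cycle 2 → 2 with weight 1 and length 1. So λ(A) = 1/1 = 1.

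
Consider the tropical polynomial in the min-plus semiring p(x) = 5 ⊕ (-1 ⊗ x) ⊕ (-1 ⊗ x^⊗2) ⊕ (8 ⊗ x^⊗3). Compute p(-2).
p(-2) = -5

A tropical monomial a ⊗ x^⊗i evaluates to a + i · x. Evaluating each term at x = -2:
  Term 0 contributes 5 + 0 · -2 = 5
  Term 1 contributes -1 + 1 · -2 = -3
  Term 2 contributes -1 + 2 · -2 = -5
  Term 3 contributes 8 + 3 · -2 = 2
p(-2) = ⊕ of these = min[5, -3, -5, 2] = -5.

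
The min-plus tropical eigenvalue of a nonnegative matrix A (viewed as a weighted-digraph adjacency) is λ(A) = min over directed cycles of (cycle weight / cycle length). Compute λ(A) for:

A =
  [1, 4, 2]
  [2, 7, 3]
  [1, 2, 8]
λ(A) = 1

Enumerate directed cycles and compute their means (weight / length). Sample:
  cycle 0 → 0: weight = 1, length = 1, mean = 1/1 ≈ 1.000
  cycle 1 → 1: weight = 7, length = 1, mean = 7/1 ≈ 7.000
  cycle 2 → 2: weight = 8, length = 1, mean = 8/1 ≈ 8.000
  cycle 0 → 1 → 0: weight = 6, length = 2, mean = 6/2 ≈ 3.000
  cycle 0 → 2 → 0: weight = 3, length = 2, mean = 3/2 ≈ 1.500
  cycle 1 → 0 → 1: weight = 6, length = 2, mean = 6/2 ≈ 3.000
Minimum mean = 1.000, attained e.g. along the cycle 0 → 0 with weight 1 and length 1. So λ(A) = 1/1 = 1.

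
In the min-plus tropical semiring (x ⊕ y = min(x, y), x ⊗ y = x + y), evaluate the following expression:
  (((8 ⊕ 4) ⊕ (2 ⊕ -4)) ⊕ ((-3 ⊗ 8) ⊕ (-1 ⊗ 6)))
(((8 ⊕ 4) ⊕ (2 ⊕ -4)) ⊕ ((-3 ⊗ 8) ⊕ (-1 ⊗ 6))) = -4

Expand innermost to outermost. Recall ⊕ takes the minimum of its arguments and ⊗ takes their sum. Working out the expression (((8 ⊕ 4) ⊕ (2 ⊕ -4)) ⊕ ((-3 ⊗ 8) ⊕ (-1 ⊗ 6))) gives -4.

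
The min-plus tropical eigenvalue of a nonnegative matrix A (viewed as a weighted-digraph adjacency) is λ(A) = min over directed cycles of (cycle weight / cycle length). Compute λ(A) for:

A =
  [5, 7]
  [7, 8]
λ(A) = 5

Enumerate directed cycles and compute their means (weight / length). Sample:
  cycle 0 → 0: weight = 5, length = 1, mean = 5/1 ≈ 5.000
  cycle 1 → 1: weight = 8, length = 1, mean = 8/1 ≈ 8.000
  cycle 0 → 1 → 0: weight = 14, length = 2, mean = 14/2 ≈ 7.000
  cycle 1 → 0 → 1: weight = 14, length = 2, mean = 14/2 ≈ 7.000
Minimum mean = 5.000, attained e.g. along the cycle 0 → 0 with weight 5 and length 1. So λ(A) = 5/1 = 5.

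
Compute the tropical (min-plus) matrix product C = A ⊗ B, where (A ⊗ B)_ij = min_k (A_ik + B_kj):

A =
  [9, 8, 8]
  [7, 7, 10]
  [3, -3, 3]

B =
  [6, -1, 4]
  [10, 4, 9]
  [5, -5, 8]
A ⊗ B =
  [13, 3, 13]
  [13, 5, 11]
  [7, -2, 6]

Apply the min-plus product entry-by-entry:
  C[0][0] = min over k of (A[0][0] + B[0][0] = 9 + 6 = 15, A[0][1] + B[1][0] = 8 + 10 = 18, A[0][2] + B[2][0] = 8 + 5 = 13) = 13 (attained at k = 2)
  C[0][1] = min over k of (A[0][0] + B[0][1] = 9 + -1 = 8, A[0][1] + B[1][1] = 8 + 4 = 12, A[0][2] + B[2][1] = 8 + -5 = 3) = 3 (attained at k = 2)
  C[0][2] = min over k of (A[0][0] + B[0][2] = 9 + 4 = 13, A[0][1] + B[1][2] = 8 + 9 = 17, A[0][2] + B[2][2] = 8 + 8 = 16) = 13 (attained at k = 0)
  C[1][0] = min over k of (A[1][0] + B[0][0] = 7 + 6 = 13, A[1][1] + B[1][0] = 7 + 10 = 17, A[1][2] + B[2][0] = 10 + 5 = 15) = 13 (attained at k = 0)
  C[1][1] = min over k of (A[1][0] + B[0][1] = 7 + -1 = 6, A[1][1] + B[1][1] = 7 + 4 = 11, A[1][2] + B[2][1] = 10 + -5 = 5) = 5 (attained at k = 2)
  C[1][2] = min over k of (A[1][0] + B[0][2] = 7 + 4 = 11, A[1][1] + B[1][2] = 7 + 9 = 16, A[1][2] + B[2][2] = 10 + 8 = 18) = 11 (attained at k = 0)
  C[2][0] = min over k of (A[2][0] + B[0][0] = 3 + 6 = 9, A[2][1] + B[1][0] = -3 + 10 = 7, A[2][2] + B[2][0] = 3 + 5 = 8) = 7 (attained at k = 1)
  C[2][1] = min over k of (A[2][0] + B[0][1] = 3 + -1 = 2, A[2][1] + B[1][1] = -3 + 4 = 1, A[2][2] + B[2][1] = 3 + -5 = -2) = -2 (attained at k = 2)
  C[2][2] = min over k of (A[2][0] + B[0][2] = 3 + 4 = 7, A[2][1] + B[1][2] = -3 + 9 = 6, A[2][2] + B[2][2] = 3 + 8 = 11) = 6 (attained at k = 1)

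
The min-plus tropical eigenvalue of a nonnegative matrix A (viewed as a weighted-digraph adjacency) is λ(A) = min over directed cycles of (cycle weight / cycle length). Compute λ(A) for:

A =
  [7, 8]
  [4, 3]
λ(A) = 3

Enumerate directed cycles and compute their means (weight / length). Sample:
  cycle 0 → 0: weight = 7, length = 1, mean = 7/1 ≈ 7.000
  cycle 1 → 1: weight = 3, length = 1, mean = 3/1 ≈ 3.000
  cycle 0 → 1 → 0: weight = 12, length = 2, mean = 12/2 ≈ 6.000
  cycle 1 → 0 → 1: weight = 12, length = 2, mean = 12/2 ≈ 6.000
Minimum mean = 3.000, attained e.g. along the cycle 1 → 1 with weight 3 and length 1. So λ(A) = 3/1 = 3.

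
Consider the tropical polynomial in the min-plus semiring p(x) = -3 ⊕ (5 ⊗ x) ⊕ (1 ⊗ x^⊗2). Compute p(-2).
p(-2) = -3

A tropical monomial a ⊗ x^⊗i evaluates to a + i · x. Evaluating each term at x = -2:
  Term 0 contributes -3 + 0 · -2 = -3
  Term 1 contributes 5 + 1 · -2 = 3
  Term 2 contributes 1 + 2 · -2 = -3
p(-2) = ⊕ of these = min[-3, 3, -3] = -3.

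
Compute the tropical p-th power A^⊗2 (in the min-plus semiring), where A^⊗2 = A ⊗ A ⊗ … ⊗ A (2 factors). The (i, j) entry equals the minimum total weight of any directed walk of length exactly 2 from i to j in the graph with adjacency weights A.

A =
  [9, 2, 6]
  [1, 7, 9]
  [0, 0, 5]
A^⊗2 =
  [3, 6, 11]
  [8, 3, 7]
  [1, 2, 6]

Each entry (A^⊗2)_ij equals the minimum over all length-2 walks i = v_0 → v_1 → … → v_2 = j of Σ_t A[v_t][v_{t+1}]. For example, for (i, j) = (0, 2) we minimise over 3 possible intermediate vertex sequences; the minimum is 11, attained along the walk 0 → 1 → 2.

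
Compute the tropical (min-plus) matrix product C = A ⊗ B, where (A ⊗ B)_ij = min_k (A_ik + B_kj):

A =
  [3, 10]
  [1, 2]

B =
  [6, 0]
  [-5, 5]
A ⊗ B =
  [5, 3]
  [-3, 1]

Apply the min-plus product entry-by-entry:
  C[0][0] = min over k of (A[0][0] + B[0][0] = 3 + 6 = 9, A[0][1] + B[1][0] = 10 + -5 = 5) = 5 (attained at k = 1)
  C[0][1] = min over k of (A[0][0] + B[0][1] = 3 + 0 = 3, A[0][1] + B[1][1] = 10 + 5 = 15) = 3 (attained at k = 0)
  C[1][0] = min over k of (A[1][0] + B[0][0] = 1 + 6 = 7, A[1][1] + B[1][0] = 2 + -5 = -3) = -3 (attained at k = 1)
  C[1][1] = min over k of (A[1][0] + B[0][1] = 1 + 0 = 1, A[1][1] + B[1][1] = 2 + 5 = 7) = 1 (attained at k = 0)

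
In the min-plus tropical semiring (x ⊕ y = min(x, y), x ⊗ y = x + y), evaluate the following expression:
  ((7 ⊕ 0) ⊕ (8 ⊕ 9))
((7 ⊕ 0) ⊕ (8 ⊕ 9)) = 0

Expand innermost to outermost. Recall ⊕ takes the minimum of its arguments and ⊗ takes their sum. Working out the expression ((7 ⊕ 0) ⊕ (8 ⊕ 9)) gives 0.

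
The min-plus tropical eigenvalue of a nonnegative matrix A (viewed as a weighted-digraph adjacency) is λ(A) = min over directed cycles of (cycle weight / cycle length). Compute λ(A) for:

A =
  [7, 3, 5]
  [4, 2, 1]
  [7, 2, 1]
λ(A) = 1

Enumerate directed cycles and compute their means (weight / length). Sample:
  cycle 0 → 0: weight = 7, length = 1, mean = 7/1 ≈ 7.000
  cycle 1 → 1: weight = 2, length = 1, mean = 2/1 ≈ 2.000
  cycle 2 → 2: weight = 1, length = 1, mean = 1/1 ≈ 1.000
  cycle 0 → 1 → 0: weight = 7, length = 2, mean = 7/2 ≈ 3.500
  cycle 0 → 2 → 0: weight = 12, length = 2, mean = 12/2 ≈ 6.000
  cycle 1 → 0 → 1: weight = 7, length = 2, mean = 7/2 ≈ 3.500
Minimum mean = 1.000, attained e.g. along the cycle 2 → 2 with weight 1 and length 1. So λ(A) = 1/1 = 1.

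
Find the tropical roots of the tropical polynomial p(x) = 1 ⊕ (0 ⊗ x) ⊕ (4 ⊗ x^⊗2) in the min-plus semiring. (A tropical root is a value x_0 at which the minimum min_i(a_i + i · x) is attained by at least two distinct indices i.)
Roots: {-4, 1}

Each tropical root is a break point of the lower envelope of the lines y = a_i + i · x (there are 3 lines, with slopes 0, 1, ..., 2). Only the lines that attain the minimum somewhere contribute to roots; other lines are dominated. Here the surviving (envelope) indices are i = 2, i = 1, i = 0.
Intersections between consecutive envelope lines give the roots: for adjacent envelope indices i < j the intersection is x = (a_i − a_j) / (j − i). Reading off the sorted break points: {-4, 1}.
Verification: at each break x_0, at least two indices attain the minimum of min_i(a_i + i · x_0).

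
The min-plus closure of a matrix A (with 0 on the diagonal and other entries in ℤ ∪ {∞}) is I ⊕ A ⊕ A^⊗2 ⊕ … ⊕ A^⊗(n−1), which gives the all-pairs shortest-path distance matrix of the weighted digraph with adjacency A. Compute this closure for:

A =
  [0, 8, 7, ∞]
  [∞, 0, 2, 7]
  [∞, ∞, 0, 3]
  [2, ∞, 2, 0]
Closure =
  [0, 8, 7, 10]
  [7, 0, 2, 5]
  [5, 13, 0, 3]
  [2, 10, 2, 0]

This is the Floyd-Warshall all-pairs shortest-path computation. For each intermediate vertex k = 0, 1, …, 3, update dist[i][j] ← min(dist[i][j], dist[i][k] + dist[k][j]). The final matrix gives, for each (i, j), the minimum total weight of any directed path from i to j (possibly empty when i = j).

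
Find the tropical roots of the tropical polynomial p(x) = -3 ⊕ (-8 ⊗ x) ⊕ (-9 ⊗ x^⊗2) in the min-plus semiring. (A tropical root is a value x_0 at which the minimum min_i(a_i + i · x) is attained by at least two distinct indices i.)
Roots: {1, 5}

Each tropical root is a break point of the lower envelope of the lines y = a_i + i · x (there are 3 lines, with slopes 0, 1, ..., 2). Only the lines that attain the minimum somewhere contribute to roots; other lines are dominated. Here the surviving (envelope) indices are i = 2, i = 1, i = 0.
Intersections between consecutive envelope lines give the roots: for adjacent envelope indices i < j the intersection is x = (a_i − a_j) / (j − i). Reading off the sorted break points: {1, 5}.
Verification: at each break x_0, at least two indices attain the minimum of min_i(a_i + i · x_0).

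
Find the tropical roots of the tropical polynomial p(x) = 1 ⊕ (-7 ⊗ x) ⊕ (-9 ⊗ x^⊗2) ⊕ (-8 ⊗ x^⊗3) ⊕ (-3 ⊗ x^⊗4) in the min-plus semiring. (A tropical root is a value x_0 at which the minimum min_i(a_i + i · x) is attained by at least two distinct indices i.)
Roots: {-5, -1, 2, 8}

Each tropical root is a break point of the lower envelope of the lines y = a_i + i · x (there are 5 lines, with slopes 0, 1, ..., 4). Only the lines that attain the minimum somewhere contribute to roots; other lines are dominated. Here the surviving (envelope) indices are i = 4, i = 3, i = 2, i = 1, i = 0.
Intersections between consecutive envelope lines give the roots: for adjacent envelope indices i < j the intersection is x = (a_i − a_j) / (j − i). Reading off the sorted break points: {-5, -1, 2, 8}.
Verification: at each break x_0, at least two indices attain the minimum of min_i(a_i + i · x_0).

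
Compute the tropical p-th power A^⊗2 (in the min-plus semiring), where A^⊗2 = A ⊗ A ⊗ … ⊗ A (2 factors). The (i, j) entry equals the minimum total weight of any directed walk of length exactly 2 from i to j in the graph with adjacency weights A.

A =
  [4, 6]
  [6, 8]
A^⊗2 =
  [8, 10]
  [10, 12]

Each entry (A^⊗2)_ij equals the minimum over all length-2 walks i = v_0 → v_1 → … → v_2 = j of Σ_t A[v_t][v_{t+1}]. For example, for (i, j) = (0, 1) we minimise over 2 possible intermediate vertex sequences; the minimum is 10, attained along the walk 0 → 0 → 1.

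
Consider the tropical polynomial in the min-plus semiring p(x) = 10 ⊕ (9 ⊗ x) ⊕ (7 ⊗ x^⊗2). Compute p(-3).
p(-3) = 1

A tropical monomial a ⊗ x^⊗i evaluates to a + i · x. Evaluating each term at x = -3:
  Term 0 contributes 10 + 0 · -3 = 10
  Term 1 contributes 9 + 1 · -3 = 6
  Term 2 contributes 7 + 2 · -3 = 1
p(-3) = ⊕ of these = min[10, 6, 1] = 1.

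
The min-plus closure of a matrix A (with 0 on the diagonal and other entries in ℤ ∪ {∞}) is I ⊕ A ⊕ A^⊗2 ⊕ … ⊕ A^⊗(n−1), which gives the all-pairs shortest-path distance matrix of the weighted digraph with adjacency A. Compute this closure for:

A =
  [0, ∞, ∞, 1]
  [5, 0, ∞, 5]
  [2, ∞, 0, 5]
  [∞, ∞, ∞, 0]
Closure =
  [0, ∞, ∞, 1]
  [5, 0, ∞, 5]
  [2, ∞, 0, 3]
  [∞, ∞, ∞, 0]

This is the Floyd-Warshall all-pairs shortest-path computation. For each intermediate vertex k = 0, 1, …, 3, update dist[i][j] ← min(dist[i][j], dist[i][k] + dist[k][j]). The final matrix gives, for each (i, j), the minimum total weight of any directed path from i to j (possibly empty when i = j).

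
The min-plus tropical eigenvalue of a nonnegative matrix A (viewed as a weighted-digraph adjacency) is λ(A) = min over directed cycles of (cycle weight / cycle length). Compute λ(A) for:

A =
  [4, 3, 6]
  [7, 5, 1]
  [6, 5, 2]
λ(A) = 2

Enumerate directed cycles and compute their means (weight / length). Sample:
  cycle 0 → 0: weight = 4, length = 1, mean = 4/1 ≈ 4.000
  cycle 1 → 1: weight = 5, length = 1, mean = 5/1 ≈ 5.000
  cycle 2 → 2: weight = 2, length = 1, mean = 2/1 ≈ 2.000
  cycle 0 → 1 → 0: weight = 10, length = 2, mean = 10/2 ≈ 5.000
  cycle 0 → 2 → 0: weight = 12, length = 2, mean = 12/2 ≈ 6.000
  cycle 1 → 0 → 1: weight = 10, length = 2, mean = 10/2 ≈ 5.000
Minimum mean = 2.000, attained e.g. along the cycle 2 → 2 with weight 2 and length 1. So λ(A) = 2/1 = 2.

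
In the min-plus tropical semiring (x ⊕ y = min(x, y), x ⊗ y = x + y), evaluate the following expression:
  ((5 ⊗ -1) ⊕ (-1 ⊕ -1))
((5 ⊗ -1) ⊕ (-1 ⊕ -1)) = -1

Expand innermost to outermost. Recall ⊕ takes the minimum of its arguments and ⊗ takes their sum. Working out the expression ((5 ⊗ -1) ⊕ (-1 ⊕ -1)) gives -1.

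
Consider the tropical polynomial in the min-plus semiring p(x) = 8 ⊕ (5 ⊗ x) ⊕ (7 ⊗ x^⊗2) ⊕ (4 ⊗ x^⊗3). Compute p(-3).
p(-3) = -5

A tropical monomial a ⊗ x^⊗i evaluates to a + i · x. Evaluating each term at x = -3:
  Term 0 contributes 8 + 0 · -3 = 8
  Term 1 contributes 5 + 1 · -3 = 2
  Term 2 contributes 7 + 2 · -3 = 1
  Term 3 contributes 4 + 3 · -3 = -5
p(-3) = ⊕ of these = min[8, 2, 1, -5] = -5.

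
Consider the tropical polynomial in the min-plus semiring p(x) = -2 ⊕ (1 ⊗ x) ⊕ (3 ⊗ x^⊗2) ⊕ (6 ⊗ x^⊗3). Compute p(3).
p(3) = -2

A tropical monomial a ⊗ x^⊗i evaluates to a + i · x. Evaluating each term at x = 3:
  Term 0 contributes -2 + 0 · 3 = -2
  Term 1 contributes 1 + 1 · 3 = 4
  Term 2 contributes 3 + 2 · 3 = 9
  Term 3 contributes 6 + 3 · 3 = 15
p(3) = ⊕ of these = min[-2, 4, 9, 15] = -2.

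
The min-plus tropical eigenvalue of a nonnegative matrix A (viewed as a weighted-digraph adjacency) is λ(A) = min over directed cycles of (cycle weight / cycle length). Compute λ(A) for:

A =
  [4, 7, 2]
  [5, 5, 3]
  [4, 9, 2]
λ(A) = 2

Enumerate directed cycles and compute their means (weight / length). Sample:
  cycle 0 → 0: weight = 4, length = 1, mean = 4/1 ≈ 4.000
  cycle 1 → 1: weight = 5, length = 1, mean = 5/1 ≈ 5.000
  cycle 2 → 2: weight = 2, length = 1, mean = 2/1 ≈ 2.000
  cycle 0 → 1 → 0: weight = 12, length = 2, mean = 12/2 ≈ 6.000
  cycle 0 → 2 → 0: weight = 6, length = 2, mean = 6/2 ≈ 3.000
  cycle 1 → 0 → 1: weight = 12, length = 2, mean = 12/2 ≈ 6.000
Minimum mean = 2.000, attained e.g. along the cycle 2 → 2 with weight 2 and length 1. So λ(A) = 2/1 = 2.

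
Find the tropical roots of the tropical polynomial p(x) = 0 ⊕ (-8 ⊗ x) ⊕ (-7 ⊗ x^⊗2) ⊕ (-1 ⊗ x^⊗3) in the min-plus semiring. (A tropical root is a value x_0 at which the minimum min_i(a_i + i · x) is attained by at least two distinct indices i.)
Roots: {-6, -1, 8}

Each tropical root is a break point of the lower envelope of the lines y = a_i + i · x (there are 4 lines, with slopes 0, 1, ..., 3). Only the lines that attain the minimum somewhere contribute to roots; other lines are dominated. Here the surviving (envelope) indices are i = 3, i = 2, i = 1, i = 0.
Intersections between consecutive envelope lines give the roots: for adjacent envelope indices i < j the intersection is x = (a_i − a_j) / (j − i). Reading off the sorted break points: {-6, -1, 8}.
Verification: at each break x_0, at least two indices attain the minimum of min_i(a_i + i · x_0).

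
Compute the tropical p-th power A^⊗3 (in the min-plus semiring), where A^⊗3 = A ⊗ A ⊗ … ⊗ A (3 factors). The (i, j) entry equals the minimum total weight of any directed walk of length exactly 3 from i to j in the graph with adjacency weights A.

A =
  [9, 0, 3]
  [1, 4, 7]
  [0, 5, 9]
A^⊗3 =
  [5, 1, 4]
  [2, 5, 8]
  [1, 4, 7]

Each entry (A^⊗3)_ij equals the minimum over all length-3 walks i = v_0 → v_1 → … → v_3 = j of Σ_t A[v_t][v_{t+1}]. For example, for (i, j) = (0, 2) we minimise over 9 possible intermediate vertex sequences; the minimum is 4, attained along the walk 0 → 1 → 0 → 2.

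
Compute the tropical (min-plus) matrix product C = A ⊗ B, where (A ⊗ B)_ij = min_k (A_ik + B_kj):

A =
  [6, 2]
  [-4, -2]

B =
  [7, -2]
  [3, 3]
A ⊗ B =
  [5, 4]
  [1, -6]

Apply the min-plus product entry-by-entry:
  C[0][0] = min over k of (A[0][0] + B[0][0] = 6 + 7 = 13, A[0][1] + B[1][0] = 2 + 3 = 5) = 5 (attained at k = 1)
  C[0][1] = min over k of (A[0][0] + B[0][1] = 6 + -2 = 4, A[0][1] + B[1][1] = 2 + 3 = 5) = 4 (attained at k = 0)
  C[1][0] = min over k of (A[1][0] + B[0][0] = -4 + 7 = 3, A[1][1] + B[1][0] = -2 + 3 = 1) = 1 (attained at k = 1)
  C[1][1] = min over k of (A[1][0] + B[0][1] = -4 + -2 = -6, A[1][1] + B[1][1] = -2 + 3 = 1) = -6 (attained at k = 0)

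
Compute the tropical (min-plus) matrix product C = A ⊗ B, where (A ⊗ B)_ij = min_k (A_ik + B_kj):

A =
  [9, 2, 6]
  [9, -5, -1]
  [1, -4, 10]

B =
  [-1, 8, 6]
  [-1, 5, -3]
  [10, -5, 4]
A ⊗ B =
  [1, 1, -1]
  [-6, -6, -8]
  [-5, 1, -7]

Apply the min-plus product entry-by-entry:
  C[0][0] = min over k of (A[0][0] + B[0][0] = 9 + -1 = 8, A[0][1] + B[1][0] = 2 + -1 = 1, A[0][2] + B[2][0] = 6 + 10 = 16) = 1 (attained at k = 1)
  C[0][1] = min over k of (A[0][0] + B[0][1] = 9 + 8 = 17, A[0][1] + B[1][1] = 2 + 5 = 7, A[0][2] + B[2][1] = 6 + -5 = 1) = 1 (attained at k = 2)
  C[0][2] = min over k of (A[0][0] + B[0][2] = 9 + 6 = 15, A[0][1] + B[1][2] = 2 + -3 = -1, A[0][2] + B[2][2] = 6 + 4 = 10) = -1 (attained at k = 1)
  C[1][0] = min over k of (A[1][0] + B[0][0] = 9 + -1 = 8, A[1][1] + B[1][0] = -5 + -1 = -6, A[1][2] + B[2][0] = -1 + 10 = 9) = -6 (attained at k = 1)
  C[1][1] = min over k of (A[1][0] + B[0][1] = 9 + 8 = 17, A[1][1] + B[1][1] = -5 + 5 = 0, A[1][2] + B[2][1] = -1 + -5 = -6) = -6 (attained at k = 2)
  C[1][2] = min over k of (A[1][0] + B[0][2] = 9 + 6 = 15, A[1][1] + B[1][2] = -5 + -3 = -8, A[1][2] + B[2][2] = -1 + 4 = 3) = -8 (attained at k = 1)
  C[2][0] = min over k of (A[2][0] + B[0][0] = 1 + -1 = 0, A[2][1] + B[1][0] = -4 + -1 = -5, A[2][2] + B[2][0] = 10 + 10 = 20) = -5 (attained at k = 1)
  C[2][1] = min over k of (A[2][0] + B[0][1] = 1 + 8 = 9, A[2][1] + B[1][1] = -4 + 5 = 1, A[2][2] + B[2][1] = 10 + -5 = 5) = 1 (attained at k = 1)
  C[2][2] = min over k of (A[2][0] + B[0][2] = 1 + 6 = 7, A[2][1] + B[1][2] = -4 + -3 = -7, A[2][2] + B[2][2] = 10 + 4 = 14) = -7 (attained at k = 1)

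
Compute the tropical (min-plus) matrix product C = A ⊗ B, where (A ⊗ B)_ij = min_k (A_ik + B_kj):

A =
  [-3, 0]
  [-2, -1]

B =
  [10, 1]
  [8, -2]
A ⊗ B =
  [7, -2]
  [7, -3]

Apply the min-plus product entry-by-entry:
  C[0][0] = min over k of (A[0][0] + B[0][0] = -3 + 10 = 7, A[0][1] + B[1][0] = 0 + 8 = 8) = 7 (attained at k = 0)
  C[0][1] = min over k of (A[0][0] + B[0][1] = -3 + 1 = -2, A[0][1] + B[1][1] = 0 + -2 = -2) = -2 (attained at k = 0)
  C[1][0] = min over k of (A[1][0] + B[0][0] = -2 + 10 = 8, A[1][1] + B[1][0] = -1 + 8 = 7) = 7 (attained at k = 1)
  C[1][1] = min over k of (A[1][0] + B[0][1] = -2 + 1 = -1, A[1][1] + B[1][1] = -1 + -2 = -3) = -3 (attained at k = 1)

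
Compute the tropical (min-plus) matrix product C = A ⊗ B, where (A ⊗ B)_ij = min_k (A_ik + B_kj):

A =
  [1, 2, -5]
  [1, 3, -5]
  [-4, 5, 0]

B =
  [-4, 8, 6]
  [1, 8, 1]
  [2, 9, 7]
A ⊗ B =
  [-3, 4, 2]
  [-3, 4, 2]
  [-8, 4, 2]

Apply the min-plus product entry-by-entry:
  C[0][0] = min over k of (A[0][0] + B[0][0] = 1 + -4 = -3, A[0][1] + B[1][0] = 2 + 1 = 3, A[0][2] + B[2][0] = -5 + 2 = -3) = -3 (attained at k = 0)
  C[0][1] = min over k of (A[0][0] + B[0][1] = 1 + 8 = 9, A[0][1] + B[1][1] = 2 + 8 = 10, A[0][2] + B[2][1] = -5 + 9 = 4) = 4 (attained at k = 2)
  C[0][2] = min over k of (A[0][0] + B[0][2] = 1 + 6 = 7, A[0][1] + B[1][2] = 2 + 1 = 3, A[0][2] + B[2][2] = -5 + 7 = 2) = 2 (attained at k = 2)
  C[1][0] = min over k of (A[1][0] + B[0][0] = 1 + -4 = -3, A[1][1] + B[1][0] = 3 + 1 = 4, A[1][2] + B[2][0] = -5 + 2 = -3) = -3 (attained at k = 0)
  C[1][1] = min over k of (A[1][0] + B[0][1] = 1 + 8 = 9, A[1][1] + B[1][1] = 3 + 8 = 11, A[1][2] + B[2][1] = -5 + 9 = 4) = 4 (attained at k = 2)
  C[1][2] = min over k of (A[1][0] + B[0][2] = 1 + 6 = 7, A[1][1] + B[1][2] = 3 + 1 = 4, A[1][2] + B[2][2] = -5 + 7 = 2) = 2 (attained at k = 2)
  C[2][0] = min over k of (A[2][0] + B[0][0] = -4 + -4 = -8, A[2][1] + B[1][0] = 5 + 1 = 6, A[2][2] + B[2][0] = 0 + 2 = 2) = -8 (attained at k = 0)
  C[2][1] = min over k of (A[2][0] + B[0][1] = -4 + 8 = 4, A[2][1] + B[1][1] = 5 + 8 = 13, A[2][2] + B[2][1] = 0 + 9 = 9) = 4 (attained at k = 0)
  C[2][2] = min over k of (A[2][0] + B[0][2] = -4 + 6 = 2, A[2][1] + B[1][2] = 5 + 1 = 6, A[2][2] + B[2][2] = 0 + 7 = 7) = 2 (attained at k = 0)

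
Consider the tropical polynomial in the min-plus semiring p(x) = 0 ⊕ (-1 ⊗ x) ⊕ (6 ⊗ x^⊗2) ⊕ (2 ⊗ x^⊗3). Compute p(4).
p(4) = 0

A tropical monomial a ⊗ x^⊗i evaluates to a + i · x. Evaluating each term at x = 4:
  Term 0 contributes 0 + 0 · 4 = 0
  Term 1 contributes -1 + 1 · 4 = 3
  Term 2 contributes 6 + 2 · 4 = 14
  Term 3 contributes 2 + 3 · 4 = 14
p(4) = ⊕ of these = min[0, 3, 14, 14] = 0.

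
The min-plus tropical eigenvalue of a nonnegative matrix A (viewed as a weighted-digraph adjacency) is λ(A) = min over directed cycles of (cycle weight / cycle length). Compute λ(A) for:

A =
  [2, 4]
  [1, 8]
λ(A) = 2

Enumerate directed cycles and compute their means (weight / length). Sample:
  cycle 0 → 0: weight = 2, length = 1, mean = 2/1 ≈ 2.000
  cycle 1 → 1: weight = 8, length = 1, mean = 8/1 ≈ 8.000
  cycle 0 → 1 → 0: weight = 5, length = 2, mean = 5/2 ≈ 2.500
  cycle 1 → 0 → 1: weight = 5, length = 2, mean = 5/2 ≈ 2.500
Minimum mean = 2.000, attained e.g. along the cycle 0 → 0 with weight 2 and length 1. So λ(A) = 2/1 = 2.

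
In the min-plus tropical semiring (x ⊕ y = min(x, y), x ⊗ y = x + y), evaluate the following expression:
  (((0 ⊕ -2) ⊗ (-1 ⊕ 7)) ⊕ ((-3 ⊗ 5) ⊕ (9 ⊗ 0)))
(((0 ⊕ -2) ⊗ (-1 ⊕ 7)) ⊕ ((-3 ⊗ 5) ⊕ (9 ⊗ 0))) = -3

Expand innermost to outermost. Recall ⊕ takes the minimum of its arguments and ⊗ takes their sum. Working out the expression (((0 ⊕ -2) ⊗ (-1 ⊕ 7)) ⊕ ((-3 ⊗ 5) ⊕ (9 ⊗ 0))) gives -3.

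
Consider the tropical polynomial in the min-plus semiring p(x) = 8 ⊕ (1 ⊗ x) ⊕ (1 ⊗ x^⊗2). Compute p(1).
p(1) = 2

A tropical monomial a ⊗ x^⊗i evaluates to a + i · x. Evaluating each term at x = 1:
  Term 0 contributes 8 + 0 · 1 = 8
  Term 1 contributes 1 + 1 · 1 = 2
  Term 2 contributes 1 + 2 · 1 = 3
p(1) = ⊕ of these = min[8, 2, 3] = 2.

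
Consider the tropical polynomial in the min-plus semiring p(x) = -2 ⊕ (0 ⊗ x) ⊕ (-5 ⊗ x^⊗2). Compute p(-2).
p(-2) = -9

A tropical monomial a ⊗ x^⊗i evaluates to a + i · x. Evaluating each term at x = -2:
  Term 0 contributes -2 + 0 · -2 = -2
  Term 1 contributes 0 + 1 · -2 = -2
  Term 2 contributes -5 + 2 · -2 = -9
p(-2) = ⊕ of these = min[-2, -2, -9] = -9.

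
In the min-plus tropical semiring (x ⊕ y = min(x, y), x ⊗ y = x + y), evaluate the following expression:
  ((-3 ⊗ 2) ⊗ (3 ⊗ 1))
((-3 ⊗ 2) ⊗ (3 ⊗ 1)) = 3

Expand innermost to outermost. Recall ⊕ takes the minimum of its arguments and ⊗ takes their sum. Working out the expression ((-3 ⊗ 2) ⊗ (3 ⊗ 1)) gives 3.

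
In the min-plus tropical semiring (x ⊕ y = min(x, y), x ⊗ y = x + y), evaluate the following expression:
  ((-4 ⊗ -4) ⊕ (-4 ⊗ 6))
((-4 ⊗ -4) ⊕ (-4 ⊗ 6)) = -8

Expand innermost to outermost. Recall ⊕ takes the minimum of its arguments and ⊗ takes their sum. Working out the expression ((-4 ⊗ -4) ⊕ (-4 ⊗ 6)) gives -8.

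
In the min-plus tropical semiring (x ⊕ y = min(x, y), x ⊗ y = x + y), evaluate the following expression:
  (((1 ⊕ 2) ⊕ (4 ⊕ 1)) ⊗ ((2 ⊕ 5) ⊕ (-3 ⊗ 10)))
(((1 ⊕ 2) ⊕ (4 ⊕ 1)) ⊗ ((2 ⊕ 5) ⊕ (-3 ⊗ 10))) = 3

Expand innermost to outermost. Recall ⊕ takes the minimum of its arguments and ⊗ takes their sum. Working out the expression (((1 ⊕ 2) ⊕ (4 ⊕ 1)) ⊗ ((2 ⊕ 5) ⊕ (-3 ⊗ 10))) gives 3.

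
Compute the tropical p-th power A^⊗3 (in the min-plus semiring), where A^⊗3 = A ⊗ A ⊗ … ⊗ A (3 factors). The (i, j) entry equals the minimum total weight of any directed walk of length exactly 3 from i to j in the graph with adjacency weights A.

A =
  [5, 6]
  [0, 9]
A^⊗3 =
  [11, 12]
  [6, 11]

Each entry (A^⊗3)_ij equals the minimum over all length-3 walks i = v_0 → v_1 → … → v_3 = j of Σ_t A[v_t][v_{t+1}]. For example, for (i, j) = (0, 1) we minimise over 4 possible intermediate vertex sequences; the minimum is 12, attained along the walk 0 → 1 → 0 → 1.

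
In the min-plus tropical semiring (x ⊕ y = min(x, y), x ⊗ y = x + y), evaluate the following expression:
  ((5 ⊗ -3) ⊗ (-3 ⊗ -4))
((5 ⊗ -3) ⊗ (-3 ⊗ -4)) = -5

Expand innermost to outermost. Recall ⊕ takes the minimum of its arguments and ⊗ takes their sum. Working out the expression ((5 ⊗ -3) ⊗ (-3 ⊗ -4)) gives -5.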